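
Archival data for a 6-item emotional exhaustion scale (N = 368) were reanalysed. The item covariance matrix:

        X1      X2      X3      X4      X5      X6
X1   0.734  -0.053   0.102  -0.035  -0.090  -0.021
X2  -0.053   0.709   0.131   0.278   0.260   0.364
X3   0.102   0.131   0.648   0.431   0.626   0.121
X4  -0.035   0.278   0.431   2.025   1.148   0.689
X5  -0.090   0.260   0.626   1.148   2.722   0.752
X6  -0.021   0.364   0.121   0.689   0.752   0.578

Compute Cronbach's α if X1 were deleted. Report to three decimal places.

α = 0.737

Remaining items: X2, X3, X4, X5, X6 (k = 5).
sum of item variances = 0.709 + 0.648 + 2.025 + 2.722 + 0.578 = 6.682
total variance = 6.682 + 2 × 4.800 = 16.282
α (item deleted) = (5/4)·(1 − 6.682/16.282) = 0.737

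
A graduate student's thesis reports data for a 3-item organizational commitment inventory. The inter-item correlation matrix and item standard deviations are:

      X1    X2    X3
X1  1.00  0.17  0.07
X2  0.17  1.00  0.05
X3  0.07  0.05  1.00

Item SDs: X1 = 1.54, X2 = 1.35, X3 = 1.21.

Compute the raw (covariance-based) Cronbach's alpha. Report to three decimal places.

Cronbach's alpha = 0.250

Σσ²ᵢ = 1.54² + 1.35² + 1.21² = 5.6582
Covariances σ_ij = r_ij · s_i · s_j:
  σ(X1,X2) = 0.17 × 1.54 × 1.35 = 0.3534
  σ(X1,X3) = 0.07 × 1.54 × 1.21 = 0.1304
  σ(X2,X3) = 0.05 × 1.35 × 1.21 = 0.0817
σ²_T = Σσ²ᵢ + 2·Σσ_ij = 5.6582 + 2 × 0.5655 = 6.7892
α = (3/2)·(1 − 5.6582/6.7892) = 0.250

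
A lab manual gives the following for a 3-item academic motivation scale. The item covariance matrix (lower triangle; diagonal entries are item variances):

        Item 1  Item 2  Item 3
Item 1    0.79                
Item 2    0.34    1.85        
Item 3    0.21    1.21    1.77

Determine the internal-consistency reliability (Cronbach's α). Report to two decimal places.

Σσ²ᵢ = 0.79 + 1.85 + 1.77 = 4.41
Sum of off-diagonal covariances = 1.76
σ²_T = 4.41 + 2 × 1.76 = 7.93
α = (k/(k−1))·(1 − Σσ²ᵢ/σ²_T) = (3/2)·(1 − 4.41/7.93) = 0.67

α = 0.67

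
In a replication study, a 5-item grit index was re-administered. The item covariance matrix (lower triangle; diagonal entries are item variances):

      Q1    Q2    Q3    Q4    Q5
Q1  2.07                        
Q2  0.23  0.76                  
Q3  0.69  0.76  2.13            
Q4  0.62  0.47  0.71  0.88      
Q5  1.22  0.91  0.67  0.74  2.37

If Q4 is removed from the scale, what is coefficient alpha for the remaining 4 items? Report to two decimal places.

α = 0.73

Remaining items: Q1, Q2, Q3, Q5 (k = 4).
ΣVar(i) = 2.07 + 0.76 + 2.13 + 2.37 = 7.33
Var(T) = 7.33 + 2 × 4.48 = 16.29
α (item deleted) = (4/3)·(1 − 7.33/16.29) = 0.73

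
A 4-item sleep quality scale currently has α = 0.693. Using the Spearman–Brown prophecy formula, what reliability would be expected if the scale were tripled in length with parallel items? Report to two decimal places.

Length factor m = 3
α' = m·α / (1 + (m−1)·α)
   = 3 × 0.693 / (1 + (3 − 1) × 0.693)
   = 2.0790 / 2.3860 = 0.87

predicted reliability = 0.87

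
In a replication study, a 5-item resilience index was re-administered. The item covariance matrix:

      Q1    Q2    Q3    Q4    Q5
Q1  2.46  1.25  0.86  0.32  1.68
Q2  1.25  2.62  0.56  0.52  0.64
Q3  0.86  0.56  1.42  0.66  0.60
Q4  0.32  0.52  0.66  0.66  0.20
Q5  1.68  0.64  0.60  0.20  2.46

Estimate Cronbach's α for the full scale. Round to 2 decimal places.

Cronbach's α = 0.75

ΣVar(i) = 2.46 + 2.62 + 1.42 + 0.66 + 2.46 = 9.62
Σ_{i<j} σ_ij = 7.29
σ²_total = 9.62 + 2 × 7.29 = 24.20
α = (k/(k−1))·(1 − ΣVar(i)/σ²_total) = (5/4)·(1 − 9.62/24.20) = 0.75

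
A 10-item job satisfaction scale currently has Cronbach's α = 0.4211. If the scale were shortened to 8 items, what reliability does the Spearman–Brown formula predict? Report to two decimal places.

Length factor m = 8/10 = 0.8000
α' = m·α / (1 − (1−m)·α)
   = 8/10 × 0.4211 / (1 − (1 − 8/10) × 0.4211)
   = 0.3369 / 0.9158 = 0.37

predicted reliability = 0.37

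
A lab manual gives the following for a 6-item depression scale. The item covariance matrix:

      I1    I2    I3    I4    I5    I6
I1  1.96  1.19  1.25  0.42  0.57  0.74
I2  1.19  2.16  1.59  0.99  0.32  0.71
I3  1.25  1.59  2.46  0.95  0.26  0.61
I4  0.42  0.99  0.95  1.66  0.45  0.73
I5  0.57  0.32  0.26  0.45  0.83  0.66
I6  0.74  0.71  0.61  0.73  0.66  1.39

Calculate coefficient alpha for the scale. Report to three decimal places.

sum of item variances = 1.96 + 2.16 + 2.46 + 1.66 + 0.83 + 1.39 = 10.46
Sum of off-diagonal covariances = 11.44
Var(T) = 10.46 + 2 × 11.44 = 33.34
α = (k/(k−1))·(1 − sum of item variances/Var(T)) = (6/5)·(1 − 10.46/33.34) = 0.824

coefficient alpha = 0.824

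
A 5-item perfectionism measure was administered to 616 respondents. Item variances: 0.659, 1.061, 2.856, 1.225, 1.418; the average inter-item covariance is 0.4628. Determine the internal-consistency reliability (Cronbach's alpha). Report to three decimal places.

Σσᵢ² = 0.659 + 1.061 + 2.856 + 1.225 + 1.418 = 7.219
Sum of the 10 distinct covariances = 10 × 0.4628 = 4.6280
Var(T) = Σσᵢ² + 2·Σcov = 7.219 + 2 × 4.6280 = 16.4750
α = (5/4)·(1 − 7.219/16.4750) = 0.702

α = 0.702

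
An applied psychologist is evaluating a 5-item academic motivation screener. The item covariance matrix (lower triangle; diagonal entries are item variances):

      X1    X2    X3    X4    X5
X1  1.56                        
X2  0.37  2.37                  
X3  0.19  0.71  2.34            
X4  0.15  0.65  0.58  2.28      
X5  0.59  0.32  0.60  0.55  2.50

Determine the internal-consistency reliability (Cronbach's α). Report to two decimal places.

α = 0.58

ΣVar(i) = 1.56 + 2.37 + 2.34 + 2.28 + 2.50 = 11.05
Σ_{i<j} σ_ij = 4.71
total variance = 11.05 + 2 × 4.71 = 20.47
α = (k/(k−1))·(1 − ΣVar(i)/total variance) = (5/4)·(1 − 11.05/20.47) = 0.58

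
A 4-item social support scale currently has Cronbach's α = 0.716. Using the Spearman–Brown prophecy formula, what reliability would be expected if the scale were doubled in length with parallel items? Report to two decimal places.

predicted reliability = 0.83

Length factor m = 2
α' = m·α / (1 + (m−1)·α)
   = 2 × 0.716 / (1 + (2 − 1) × 0.716)
   = 1.4320 / 1.7160 = 0.83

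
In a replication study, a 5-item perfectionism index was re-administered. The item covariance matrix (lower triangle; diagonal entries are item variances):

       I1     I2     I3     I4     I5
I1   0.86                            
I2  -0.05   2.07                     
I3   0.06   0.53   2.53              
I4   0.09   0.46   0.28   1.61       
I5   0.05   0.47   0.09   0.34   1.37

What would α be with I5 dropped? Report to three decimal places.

α = 0.372

Remaining items: I1, I2, I3, I4 (k = 4).
sum of item variances = 0.86 + 2.07 + 2.53 + 1.61 = 7.07
total variance = 7.07 + 2 × 1.37 = 9.81
α (item deleted) = (4/3)·(1 − 7.07/9.81) = 0.372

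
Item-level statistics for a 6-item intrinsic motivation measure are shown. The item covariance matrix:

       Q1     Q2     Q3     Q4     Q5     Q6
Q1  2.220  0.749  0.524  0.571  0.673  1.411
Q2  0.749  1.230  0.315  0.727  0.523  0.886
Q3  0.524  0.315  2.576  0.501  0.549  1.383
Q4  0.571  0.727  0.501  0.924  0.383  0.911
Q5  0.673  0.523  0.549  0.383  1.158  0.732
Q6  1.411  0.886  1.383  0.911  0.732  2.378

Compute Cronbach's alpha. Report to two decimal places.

Cronbach's alpha = 0.81

Σσ²ᵢ = 2.220 + 1.230 + 2.576 + 0.924 + 1.158 + 2.378 = 10.486
Σ_{i<j} σ_ij = 10.838
Var(T) = 10.486 + 2 × 10.838 = 32.162
α = (k/(k−1))·(1 − Σσ²ᵢ/Var(T)) = (6/5)·(1 − 10.486/32.162) = 0.81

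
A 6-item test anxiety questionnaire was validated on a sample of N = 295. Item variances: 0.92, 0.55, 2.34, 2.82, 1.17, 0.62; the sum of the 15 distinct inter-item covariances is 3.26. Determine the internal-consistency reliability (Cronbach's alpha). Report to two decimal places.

sum of item variances = 0.92 + 0.55 + 2.34 + 2.82 + 1.17 + 0.62 = 8.42
Sum of distinct covariances = 3.26
total variance = sum of item variances + 2·Σcov = 8.42 + 2 × 3.26 = 14.94
α = (6/5)·(1 − 8.42/14.94) = 0.52

α = 0.52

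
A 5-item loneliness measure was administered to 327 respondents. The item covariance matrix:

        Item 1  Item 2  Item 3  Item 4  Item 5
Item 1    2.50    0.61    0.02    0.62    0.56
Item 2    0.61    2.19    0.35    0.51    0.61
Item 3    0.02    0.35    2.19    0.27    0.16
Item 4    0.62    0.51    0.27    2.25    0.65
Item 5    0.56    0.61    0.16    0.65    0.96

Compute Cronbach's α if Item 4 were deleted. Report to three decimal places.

α = 0.494

Remaining items: Item 1, Item 2, Item 3, Item 5 (k = 4).
sum of item variances = 2.50 + 2.19 + 2.19 + 0.96 = 7.84
σ²_T = 7.84 + 2 × 2.31 = 12.46
α (item deleted) = (4/3)·(1 − 7.84/12.46) = 0.494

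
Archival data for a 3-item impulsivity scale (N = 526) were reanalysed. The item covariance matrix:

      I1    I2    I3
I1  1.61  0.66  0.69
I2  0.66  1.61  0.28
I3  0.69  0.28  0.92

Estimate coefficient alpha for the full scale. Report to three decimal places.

ΣVar(i) = 1.61 + 1.61 + 0.92 = 4.14
Sum of off-diagonal covariances = 1.63
σ²_total = 4.14 + 2 × 1.63 = 7.40
α = (k/(k−1))·(1 − ΣVar(i)/σ²_total) = (3/2)·(1 − 4.14/7.40) = 0.661

coefficient alpha = 0.661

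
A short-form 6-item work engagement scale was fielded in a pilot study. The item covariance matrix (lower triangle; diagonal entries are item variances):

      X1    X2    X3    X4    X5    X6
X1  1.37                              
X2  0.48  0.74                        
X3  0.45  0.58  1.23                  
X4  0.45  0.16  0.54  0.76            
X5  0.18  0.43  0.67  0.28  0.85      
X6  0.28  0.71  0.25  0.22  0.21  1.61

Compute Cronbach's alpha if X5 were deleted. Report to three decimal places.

Remaining items: X1, X2, X3, X4, X6 (k = 5).
Σσᵢ² = 1.37 + 0.74 + 1.23 + 0.76 + 1.61 = 5.71
σ²_T = 5.71 + 2 × 4.12 = 13.95
α (item deleted) = (5/4)·(1 − 5.71/13.95) = 0.738

Cronbach's alpha = 0.738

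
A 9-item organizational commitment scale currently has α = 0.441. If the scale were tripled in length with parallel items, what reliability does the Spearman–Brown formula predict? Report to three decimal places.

Length factor m = 3
α' = m·α / (1 + (m−1)·α)
   = 3 × 0.441 / (1 + (3 − 1) × 0.441)
   = 1.3230 / 1.8820 = 0.703

predicted reliability = 0.703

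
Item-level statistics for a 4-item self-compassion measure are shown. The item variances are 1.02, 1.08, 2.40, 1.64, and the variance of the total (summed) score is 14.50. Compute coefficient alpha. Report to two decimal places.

Σσ²ᵢ = 1.02 + 1.08 + 2.40 + 1.64 = 6.14
α = (k/(k−1))·(1 − Σσ²ᵢ/Var(T)) = (4/3)·(1 − 6.14/14.50) = 0.77

coefficient alpha = 0.77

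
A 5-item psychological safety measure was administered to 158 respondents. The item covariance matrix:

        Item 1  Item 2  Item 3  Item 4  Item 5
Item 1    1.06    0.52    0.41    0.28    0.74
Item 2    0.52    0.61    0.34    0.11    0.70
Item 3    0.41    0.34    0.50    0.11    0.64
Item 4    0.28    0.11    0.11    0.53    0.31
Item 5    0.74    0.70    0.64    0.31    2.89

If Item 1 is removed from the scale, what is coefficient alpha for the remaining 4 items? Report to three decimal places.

coefficient alpha = 0.658

Remaining items: Item 2, Item 3, Item 4, Item 5 (k = 4).
Σσᵢ² = 0.61 + 0.50 + 0.53 + 2.89 = 4.53
Var(T) = 4.53 + 2 × 2.21 = 8.95
α (item deleted) = (4/3)·(1 − 4.53/8.95) = 0.658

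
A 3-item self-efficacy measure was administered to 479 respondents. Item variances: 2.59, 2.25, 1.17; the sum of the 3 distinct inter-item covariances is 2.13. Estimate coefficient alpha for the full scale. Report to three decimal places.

coefficient alpha = 0.622

sum of item variances = 2.59 + 2.25 + 1.17 = 6.01
Sum of distinct covariances = 2.13
σ²_total = sum of item variances + 2·Σcov = 6.01 + 2 × 2.13 = 10.27
α = (3/2)·(1 − 6.01/10.27) = 0.622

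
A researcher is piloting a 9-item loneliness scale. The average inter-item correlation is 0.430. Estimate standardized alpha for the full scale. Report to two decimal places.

Standardized α = k·r̄ / (1 + (k−1)·r̄) = 9 × 0.430 / (1 + 8 × 0.430)
  = 3.8700 / 4.4400 = 0.87

α = 0.87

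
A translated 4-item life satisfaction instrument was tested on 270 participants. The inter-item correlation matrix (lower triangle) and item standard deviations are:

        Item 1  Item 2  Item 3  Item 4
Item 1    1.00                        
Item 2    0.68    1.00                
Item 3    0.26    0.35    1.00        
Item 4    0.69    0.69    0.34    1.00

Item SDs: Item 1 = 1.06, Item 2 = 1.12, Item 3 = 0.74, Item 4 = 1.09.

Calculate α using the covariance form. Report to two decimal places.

Σσ²ᵢ = 1.06² + 1.12² + 0.74² + 1.09² = 4.1137
Covariances σ_ij = r_ij · s_i · s_j:
  σ(Item 1,Item 2) = 0.68 × 1.06 × 1.12 = 0.8073
  σ(Item 1,Item 3) = 0.26 × 1.06 × 0.74 = 0.2039
  σ(Item 1,Item 4) = 0.69 × 1.06 × 1.09 = 0.7972
  σ(Item 2,Item 3) = 0.35 × 1.12 × 0.74 = 0.2901
  σ(Item 2,Item 4) = 0.69 × 1.12 × 1.09 = 0.8424
  σ(Item 3,Item 4) = 0.34 × 0.74 × 1.09 = 0.2742
σ²_T = Σσ²ᵢ + 2·Σσ_ij = 4.1137 + 2 × 3.2151 = 10.5439
α = (4/3)·(1 − 4.1137/10.5439) = 0.81

α = 0.81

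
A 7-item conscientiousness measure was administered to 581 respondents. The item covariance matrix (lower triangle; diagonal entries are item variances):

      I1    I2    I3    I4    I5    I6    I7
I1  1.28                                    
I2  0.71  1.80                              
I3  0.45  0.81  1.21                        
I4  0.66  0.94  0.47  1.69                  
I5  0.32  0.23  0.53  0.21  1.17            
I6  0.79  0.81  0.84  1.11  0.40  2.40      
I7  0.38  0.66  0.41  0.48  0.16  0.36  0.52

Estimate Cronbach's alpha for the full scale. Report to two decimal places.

Σσᵢ² = 1.28 + 1.80 + 1.21 + 1.69 + 1.17 + 2.40 + 0.52 = 10.07
Σ_{i<j} σ_ij = 11.73
total variance = 10.07 + 2 × 11.73 = 33.53
α = (k/(k−1))·(1 − Σσᵢ²/total variance) = (7/6)·(1 − 10.07/33.53) = 0.82

Cronbach's alpha = 0.82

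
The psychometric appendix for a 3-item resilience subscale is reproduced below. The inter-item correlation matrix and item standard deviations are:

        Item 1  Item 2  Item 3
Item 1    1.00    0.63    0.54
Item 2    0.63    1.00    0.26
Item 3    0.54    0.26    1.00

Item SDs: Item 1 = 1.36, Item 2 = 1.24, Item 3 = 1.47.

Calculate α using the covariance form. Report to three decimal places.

Σσ²ᵢ = 1.36² + 1.24² + 1.47² = 5.5481
Covariances σ_ij = r_ij · s_i · s_j:
  σ(Item 1,Item 2) = 0.63 × 1.36 × 1.24 = 1.0624
  σ(Item 1,Item 3) = 0.54 × 1.36 × 1.47 = 1.0796
  σ(Item 2,Item 3) = 0.26 × 1.24 × 1.47 = 0.4739
σ²_T = Σσ²ᵢ + 2·Σσ_ij = 5.5481 + 2 × 2.6159 = 10.7799
α = (3/2)·(1 − 5.5481/10.7799) = 0.728

α = 0.728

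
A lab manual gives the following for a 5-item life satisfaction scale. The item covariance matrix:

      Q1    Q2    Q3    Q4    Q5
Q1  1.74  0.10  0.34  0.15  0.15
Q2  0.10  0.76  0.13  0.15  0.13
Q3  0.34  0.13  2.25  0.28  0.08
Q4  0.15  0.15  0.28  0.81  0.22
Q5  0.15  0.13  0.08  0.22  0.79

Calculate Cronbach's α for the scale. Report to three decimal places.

Σσ²ᵢ = 1.74 + 0.76 + 2.25 + 0.81 + 0.79 = 6.35
Σ_{i<j} σ_ij = 1.73
σ²_total = 6.35 + 2 × 1.73 = 9.81
α = (k/(k−1))·(1 − Σσ²ᵢ/σ²_total) = (5/4)·(1 − 6.35/9.81) = 0.441

Cronbach's α = 0.441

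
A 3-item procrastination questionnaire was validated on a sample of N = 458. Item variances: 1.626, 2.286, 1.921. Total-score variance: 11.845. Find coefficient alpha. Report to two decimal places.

coefficient alpha = 0.76

Σσᵢ² = 1.626 + 2.286 + 1.921 = 5.833
α = (k/(k−1))·(1 − Σσᵢ²/σ²_total) = (3/2)·(1 − 5.833/11.845) = 0.76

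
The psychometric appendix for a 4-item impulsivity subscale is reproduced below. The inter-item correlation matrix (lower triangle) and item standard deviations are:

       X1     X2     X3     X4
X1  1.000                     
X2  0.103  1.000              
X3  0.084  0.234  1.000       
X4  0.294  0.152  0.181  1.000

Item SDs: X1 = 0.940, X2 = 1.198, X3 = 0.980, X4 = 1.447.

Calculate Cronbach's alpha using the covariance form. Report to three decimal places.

Σσ²ᵢ = 0.940² + 1.198² + 0.980² + 1.447² = 5.3730
Covariances σ_ij = r_ij · s_i · s_j:
  σ(X1,X2) = 0.103 × 0.940 × 1.198 = 0.1160
  σ(X1,X3) = 0.084 × 0.940 × 0.980 = 0.0774
  σ(X1,X4) = 0.294 × 0.940 × 1.447 = 0.3999
  σ(X2,X3) = 0.234 × 1.198 × 0.980 = 0.2747
  σ(X2,X4) = 0.152 × 1.198 × 1.447 = 0.2635
  σ(X3,X4) = 0.181 × 0.980 × 1.447 = 0.2567
σ²_T = Σσ²ᵢ + 2·Σσ_ij = 5.3730 + 2 × 1.3882 = 8.1494
α = (4/3)·(1 − 5.3730/8.1494) = 0.454

Cronbach's alpha = 0.454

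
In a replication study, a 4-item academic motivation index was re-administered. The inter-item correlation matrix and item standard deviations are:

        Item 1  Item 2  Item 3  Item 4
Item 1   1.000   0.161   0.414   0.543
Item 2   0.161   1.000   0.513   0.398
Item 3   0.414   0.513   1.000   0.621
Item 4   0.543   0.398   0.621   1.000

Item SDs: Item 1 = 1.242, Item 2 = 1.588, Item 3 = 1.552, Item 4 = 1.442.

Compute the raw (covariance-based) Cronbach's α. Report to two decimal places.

Σσ²ᵢ = 1.242² + 1.588² + 1.552² + 1.442² = 8.5524
Covariances σ_ij = r_ij · s_i · s_j:
  σ(Item 1,Item 2) = 0.161 × 1.242 × 1.588 = 0.3175
  σ(Item 1,Item 3) = 0.414 × 1.242 × 1.552 = 0.7980
  σ(Item 1,Item 4) = 0.543 × 1.242 × 1.442 = 0.9725
  σ(Item 2,Item 3) = 0.513 × 1.588 × 1.552 = 1.2643
  σ(Item 2,Item 4) = 0.398 × 1.588 × 1.442 = 0.9114
  σ(Item 3,Item 4) = 0.621 × 1.552 × 1.442 = 1.3898
σ²_T = Σσ²ᵢ + 2·Σσ_ij = 8.5524 + 2 × 5.6535 = 19.8594
α = (4/3)·(1 − 8.5524/19.8594) = 0.76

α = 0.76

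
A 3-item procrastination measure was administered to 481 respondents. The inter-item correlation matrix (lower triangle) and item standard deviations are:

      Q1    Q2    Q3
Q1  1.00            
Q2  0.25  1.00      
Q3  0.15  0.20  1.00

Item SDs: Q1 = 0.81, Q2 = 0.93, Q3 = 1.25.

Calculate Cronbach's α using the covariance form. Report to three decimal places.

Σσ²ᵢ = 0.81² + 0.93² + 1.25² = 3.0835
Covariances σ_ij = r_ij · s_i · s_j:
  σ(Q1,Q2) = 0.25 × 0.81 × 0.93 = 0.1883
  σ(Q1,Q3) = 0.15 × 0.81 × 1.25 = 0.1519
  σ(Q2,Q3) = 0.20 × 0.93 × 1.25 = 0.2325
σ²_T = Σσ²ᵢ + 2·Σσ_ij = 3.0835 + 2 × 0.5727 = 4.2289
α = (3/2)·(1 − 3.0835/4.2289) = 0.406

Cronbach's α = 0.406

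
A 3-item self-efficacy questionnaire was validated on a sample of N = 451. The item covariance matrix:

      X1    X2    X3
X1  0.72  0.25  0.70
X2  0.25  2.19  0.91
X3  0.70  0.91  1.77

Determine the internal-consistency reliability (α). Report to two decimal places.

α = 0.66

sum of item variances = 0.72 + 2.19 + 1.77 = 4.68
Sum of the distinct covariances = 1.86
total variance = 4.68 + 2 × 1.86 = 8.40
α = (k/(k−1))·(1 − sum of item variances/total variance) = (3/2)·(1 − 4.68/8.40) = 0.66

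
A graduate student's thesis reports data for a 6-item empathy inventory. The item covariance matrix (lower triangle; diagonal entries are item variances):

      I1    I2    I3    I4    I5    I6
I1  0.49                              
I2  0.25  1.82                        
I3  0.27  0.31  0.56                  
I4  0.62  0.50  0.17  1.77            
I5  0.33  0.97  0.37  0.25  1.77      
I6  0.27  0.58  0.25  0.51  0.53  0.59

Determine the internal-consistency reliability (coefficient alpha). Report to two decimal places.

Σσᵢ² = 0.49 + 1.82 + 0.56 + 1.77 + 1.77 + 0.59 = 7.00
Sum of off-diagonal covariances = 6.18
Var(T) = 7.00 + 2 × 6.18 = 19.36
α = (k/(k−1))·(1 − Σσᵢ²/Var(T)) = (6/5)·(1 − 7.00/19.36) = 0.77

coefficient alpha = 0.77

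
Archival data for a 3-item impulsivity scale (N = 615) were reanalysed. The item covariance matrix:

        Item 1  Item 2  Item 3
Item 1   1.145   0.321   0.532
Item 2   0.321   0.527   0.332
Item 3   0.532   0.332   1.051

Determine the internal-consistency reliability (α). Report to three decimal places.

α = 0.698

Σσᵢ² = 1.145 + 0.527 + 1.051 = 2.723
Σ_{i<j} σ_ij = 1.185
Var(T) = 2.723 + 2 × 1.185 = 5.093
α = (k/(k−1))·(1 − Σσᵢ²/Var(T)) = (3/2)·(1 − 2.723/5.093) = 0.698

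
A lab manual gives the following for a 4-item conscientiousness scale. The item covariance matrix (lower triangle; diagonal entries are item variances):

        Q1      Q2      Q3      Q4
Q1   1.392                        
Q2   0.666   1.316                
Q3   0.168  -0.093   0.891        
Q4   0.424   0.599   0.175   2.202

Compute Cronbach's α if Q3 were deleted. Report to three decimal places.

Remaining items: Q1, Q2, Q4 (k = 3).
Σσ²ᵢ = 1.392 + 1.316 + 2.202 = 4.910
σ²_T = 4.910 + 2 × 1.689 = 8.288
α (item deleted) = (3/2)·(1 − 4.910/8.288) = 0.611

α = 0.611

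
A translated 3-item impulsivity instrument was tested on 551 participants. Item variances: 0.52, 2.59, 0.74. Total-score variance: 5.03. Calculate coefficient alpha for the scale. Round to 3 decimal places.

α = 0.352

Σσ²ᵢ = 0.52 + 2.59 + 0.74 = 3.85
α = (k/(k−1))·(1 − Σσ²ᵢ/total variance) = (3/2)·(1 − 3.85/5.03) = 0.352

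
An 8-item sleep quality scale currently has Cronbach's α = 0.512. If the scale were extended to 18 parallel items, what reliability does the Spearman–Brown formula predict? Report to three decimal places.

Length factor m = 18/8 = 2.2500
α' = m·α / (1 + (m−1)·α)
   = 18/8 × 0.512 / (1 + (18/8 − 1) × 0.512)
   = 1.1520 / 1.6400 = 0.702

predicted reliability = 0.702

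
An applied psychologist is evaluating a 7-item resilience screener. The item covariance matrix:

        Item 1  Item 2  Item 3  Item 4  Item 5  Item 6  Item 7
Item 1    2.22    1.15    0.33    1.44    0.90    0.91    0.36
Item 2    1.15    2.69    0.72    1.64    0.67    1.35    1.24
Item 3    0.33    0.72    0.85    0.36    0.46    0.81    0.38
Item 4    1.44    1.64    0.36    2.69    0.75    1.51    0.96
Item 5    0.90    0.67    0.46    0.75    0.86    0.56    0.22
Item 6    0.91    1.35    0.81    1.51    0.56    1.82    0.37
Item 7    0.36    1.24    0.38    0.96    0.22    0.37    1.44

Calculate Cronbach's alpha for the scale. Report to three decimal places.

Cronbach's alpha = 0.853

Σσᵢ² = 2.22 + 2.69 + 0.85 + 2.69 + 0.86 + 1.82 + 1.44 = 12.57
Σ_{i<j} σ_ij = 17.09
Var(T) = 12.57 + 2 × 17.09 = 46.75
α = (k/(k−1))·(1 − Σσᵢ²/Var(T)) = (7/6)·(1 − 12.57/46.75) = 0.853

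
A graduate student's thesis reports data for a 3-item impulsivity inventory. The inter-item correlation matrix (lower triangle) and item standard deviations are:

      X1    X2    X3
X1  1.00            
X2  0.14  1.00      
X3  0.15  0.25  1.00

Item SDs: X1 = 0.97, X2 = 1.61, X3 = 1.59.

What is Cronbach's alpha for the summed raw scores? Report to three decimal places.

Cronbach's alpha = 0.397

Σσ²ᵢ = 0.97² + 1.61² + 1.59² = 6.0611
Covariances σ_ij = r_ij · s_i · s_j:
  σ(X1,X2) = 0.14 × 0.97 × 1.61 = 0.2186
  σ(X1,X3) = 0.15 × 0.97 × 1.59 = 0.2313
  σ(X2,X3) = 0.25 × 1.61 × 1.59 = 0.6400
σ²_T = Σσ²ᵢ + 2·Σσ_ij = 6.0611 + 2 × 1.0899 = 8.2409
α = (3/2)·(1 − 6.0611/8.2409) = 0.397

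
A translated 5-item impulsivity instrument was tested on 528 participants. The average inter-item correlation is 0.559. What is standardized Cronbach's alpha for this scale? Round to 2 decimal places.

Standardized α = k·r̄ / (1 + (k−1)·r̄) = 5 × 0.559 / (1 + 4 × 0.559)
  = 2.7950 / 3.2360 = 0.86

α = 0.86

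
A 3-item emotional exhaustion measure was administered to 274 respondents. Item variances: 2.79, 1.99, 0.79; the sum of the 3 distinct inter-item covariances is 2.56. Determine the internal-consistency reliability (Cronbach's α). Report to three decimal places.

Σσ²ᵢ = 2.79 + 1.99 + 0.79 = 5.57
Sum of distinct covariances = 2.56
σ²_total = Σσ²ᵢ + 2·Σcov = 5.57 + 2 × 2.56 = 10.69
α = (3/2)·(1 − 5.57/10.69) = 0.718

α = 0.718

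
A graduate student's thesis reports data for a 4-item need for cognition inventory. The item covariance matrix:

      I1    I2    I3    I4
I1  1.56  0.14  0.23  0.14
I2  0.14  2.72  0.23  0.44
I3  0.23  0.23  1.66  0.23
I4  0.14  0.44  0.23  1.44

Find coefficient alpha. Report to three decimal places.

coefficient alpha = 0.369

sum of item variances = 1.56 + 2.72 + 1.66 + 1.44 = 7.38
Sum of the distinct covariances = 1.41
total variance = 7.38 + 2 × 1.41 = 10.20
α = (k/(k−1))·(1 − sum of item variances/total variance) = (4/3)·(1 − 7.38/10.20) = 0.369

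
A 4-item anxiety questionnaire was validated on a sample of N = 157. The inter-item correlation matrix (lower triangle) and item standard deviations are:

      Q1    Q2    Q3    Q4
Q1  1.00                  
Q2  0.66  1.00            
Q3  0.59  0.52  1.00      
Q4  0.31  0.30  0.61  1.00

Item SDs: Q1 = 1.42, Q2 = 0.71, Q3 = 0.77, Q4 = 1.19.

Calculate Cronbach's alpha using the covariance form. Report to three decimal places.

Σσ²ᵢ = 1.42² + 0.71² + 0.77² + 1.19² = 4.5295
Covariances σ_ij = r_ij · s_i · s_j:
  σ(Q1,Q2) = 0.66 × 1.42 × 0.71 = 0.6654
  σ(Q1,Q3) = 0.59 × 1.42 × 0.77 = 0.6451
  σ(Q1,Q4) = 0.31 × 1.42 × 1.19 = 0.5238
  σ(Q2,Q3) = 0.52 × 0.71 × 0.77 = 0.2843
  σ(Q2,Q4) = 0.30 × 0.71 × 1.19 = 0.2535
  σ(Q3,Q4) = 0.61 × 0.77 × 1.19 = 0.5589
σ²_T = Σσ²ᵢ + 2·Σσ_ij = 4.5295 + 2 × 2.9310 = 10.3915
α = (4/3)·(1 − 4.5295/10.3915) = 0.752

α = 0.752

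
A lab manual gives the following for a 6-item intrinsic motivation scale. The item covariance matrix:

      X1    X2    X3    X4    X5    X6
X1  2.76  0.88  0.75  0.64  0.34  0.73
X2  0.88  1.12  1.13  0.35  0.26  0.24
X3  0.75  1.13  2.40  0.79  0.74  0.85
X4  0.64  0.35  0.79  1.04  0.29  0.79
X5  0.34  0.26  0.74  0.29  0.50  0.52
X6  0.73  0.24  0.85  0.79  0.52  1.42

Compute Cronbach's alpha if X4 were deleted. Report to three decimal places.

α = 0.764

Remaining items: X1, X2, X3, X5, X6 (k = 5).
sum of item variances = 2.76 + 1.12 + 2.40 + 0.50 + 1.42 = 8.20
Var(T) = 8.20 + 2 × 6.44 = 21.08
α (item deleted) = (5/4)·(1 − 8.20/21.08) = 0.764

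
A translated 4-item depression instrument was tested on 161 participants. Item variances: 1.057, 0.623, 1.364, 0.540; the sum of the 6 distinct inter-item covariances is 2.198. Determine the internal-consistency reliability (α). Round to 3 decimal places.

Σσ²ᵢ = 1.057 + 0.623 + 1.364 + 0.540 = 3.584
Sum of distinct covariances = 2.198
σ²_total = Σσ²ᵢ + 2·Σcov = 3.584 + 2 × 2.198 = 7.980
α = (4/3)·(1 − 3.584/7.980) = 0.735

α = 0.735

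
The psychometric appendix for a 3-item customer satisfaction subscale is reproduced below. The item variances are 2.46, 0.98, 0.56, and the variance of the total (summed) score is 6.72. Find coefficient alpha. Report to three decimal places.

ΣVar(i) = 2.46 + 0.98 + 0.56 = 4.00
α = (k/(k−1))·(1 − ΣVar(i)/σ²_total) = (3/2)·(1 − 4.00/6.72) = 0.607

coefficient alpha = 0.607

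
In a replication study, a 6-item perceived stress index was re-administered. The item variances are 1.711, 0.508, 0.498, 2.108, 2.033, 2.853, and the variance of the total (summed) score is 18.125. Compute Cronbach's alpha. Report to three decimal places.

Cronbach's alpha = 0.557

ΣVar(i) = 1.711 + 0.508 + 0.498 + 2.108 + 2.033 + 2.853 = 9.711
α = (k/(k−1))·(1 − ΣVar(i)/σ²_total) = (6/5)·(1 − 9.711/18.125) = 0.557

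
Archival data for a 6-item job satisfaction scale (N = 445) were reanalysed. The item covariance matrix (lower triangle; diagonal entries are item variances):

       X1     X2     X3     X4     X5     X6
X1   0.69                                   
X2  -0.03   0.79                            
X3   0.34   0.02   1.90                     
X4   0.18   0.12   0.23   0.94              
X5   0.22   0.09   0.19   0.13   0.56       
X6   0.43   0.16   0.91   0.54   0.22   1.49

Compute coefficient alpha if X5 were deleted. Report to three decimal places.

Remaining items: X1, X2, X3, X4, X6 (k = 5).
Σσ²ᵢ = 0.69 + 0.79 + 1.90 + 0.94 + 1.49 = 5.81
σ²_total = 5.81 + 2 × 2.90 = 11.61
α (item deleted) = (5/4)·(1 − 5.81/11.61) = 0.624

α = 0.624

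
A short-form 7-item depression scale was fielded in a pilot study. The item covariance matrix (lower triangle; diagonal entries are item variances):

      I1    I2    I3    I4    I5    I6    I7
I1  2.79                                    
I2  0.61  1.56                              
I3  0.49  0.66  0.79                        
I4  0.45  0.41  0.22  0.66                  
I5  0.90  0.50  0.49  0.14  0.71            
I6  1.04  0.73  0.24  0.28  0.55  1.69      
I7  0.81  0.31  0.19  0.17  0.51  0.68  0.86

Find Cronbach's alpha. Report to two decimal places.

ΣVar(i) = 2.79 + 1.56 + 0.79 + 0.66 + 0.71 + 1.69 + 0.86 = 9.06
Sum of off-diagonal covariances = 10.38
σ²_total = 9.06 + 2 × 10.38 = 29.82
α = (k/(k−1))·(1 − ΣVar(i)/σ²_total) = (7/6)·(1 − 9.06/29.82) = 0.81

Cronbach's alpha = 0.81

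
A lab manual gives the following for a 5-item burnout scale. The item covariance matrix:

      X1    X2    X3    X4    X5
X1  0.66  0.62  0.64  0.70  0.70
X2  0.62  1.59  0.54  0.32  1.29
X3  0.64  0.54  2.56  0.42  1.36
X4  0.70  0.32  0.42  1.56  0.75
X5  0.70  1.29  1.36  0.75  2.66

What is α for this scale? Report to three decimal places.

sum of item variances = 0.66 + 1.59 + 2.56 + 1.56 + 2.66 = 9.03
Sum of off-diagonal covariances = 7.34
σ²_total = 9.03 + 2 × 7.34 = 23.71
α = (k/(k−1))·(1 − sum of item variances/σ²_total) = (5/4)·(1 − 9.03/23.71) = 0.774

α = 0.774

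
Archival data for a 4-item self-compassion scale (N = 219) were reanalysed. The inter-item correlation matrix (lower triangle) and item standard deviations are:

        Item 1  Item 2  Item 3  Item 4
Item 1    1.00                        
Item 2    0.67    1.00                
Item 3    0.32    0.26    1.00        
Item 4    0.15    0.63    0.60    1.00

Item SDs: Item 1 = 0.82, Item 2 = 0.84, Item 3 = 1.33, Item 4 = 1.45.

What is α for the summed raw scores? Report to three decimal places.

Σσ²ᵢ = 0.82² + 0.84² + 1.33² + 1.45² = 5.2494
Covariances σ_ij = r_ij · s_i · s_j:
  σ(Item 1,Item 2) = 0.67 × 0.82 × 0.84 = 0.4615
  σ(Item 1,Item 3) = 0.32 × 0.82 × 1.33 = 0.3490
  σ(Item 1,Item 4) = 0.15 × 0.82 × 1.45 = 0.1783
  σ(Item 2,Item 3) = 0.26 × 0.84 × 1.33 = 0.2905
  σ(Item 2,Item 4) = 0.63 × 0.84 × 1.45 = 0.7673
  σ(Item 3,Item 4) = 0.60 × 1.33 × 1.45 = 1.1571
σ²_T = Σσ²ᵢ + 2·Σσ_ij = 5.2494 + 2 × 3.2037 = 11.6568
α = (4/3)·(1 − 5.2494/11.6568) = 0.733

α = 0.733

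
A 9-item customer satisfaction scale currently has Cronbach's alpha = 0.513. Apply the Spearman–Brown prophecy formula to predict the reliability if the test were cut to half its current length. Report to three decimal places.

Length factor m = 1/2
α' = m·α / (1 − (1−m)·α)
   = 1/2 × 0.513 / (1 − (1 − 1/2) × 0.513)
   = 0.2565 / 0.7435 = 0.345

predicted reliability = 0.345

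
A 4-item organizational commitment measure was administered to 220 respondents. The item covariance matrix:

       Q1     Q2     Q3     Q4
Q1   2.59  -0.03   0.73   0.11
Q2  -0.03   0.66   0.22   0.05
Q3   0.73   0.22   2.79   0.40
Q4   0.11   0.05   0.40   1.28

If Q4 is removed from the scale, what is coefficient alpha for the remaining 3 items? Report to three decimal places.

Remaining items: Q1, Q2, Q3 (k = 3).
sum of item variances = 2.59 + 0.66 + 2.79 = 6.04
total variance = 6.04 + 2 × 0.92 = 7.88
α (item deleted) = (3/2)·(1 − 6.04/7.88) = 0.350

coefficient alpha = 0.350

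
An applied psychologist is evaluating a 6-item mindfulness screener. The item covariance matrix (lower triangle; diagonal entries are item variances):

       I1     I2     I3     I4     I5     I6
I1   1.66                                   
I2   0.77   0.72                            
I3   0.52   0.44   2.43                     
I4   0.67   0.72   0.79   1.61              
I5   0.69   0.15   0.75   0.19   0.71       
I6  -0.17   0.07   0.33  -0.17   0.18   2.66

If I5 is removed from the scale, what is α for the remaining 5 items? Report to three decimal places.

Remaining items: I1, I2, I3, I4, I6 (k = 5).
ΣVar(i) = 1.66 + 0.72 + 2.43 + 1.61 + 2.66 = 9.08
σ²_T = 9.08 + 2 × 3.97 = 17.02
α (item deleted) = (5/4)·(1 − 9.08/17.02) = 0.583

α = 0.583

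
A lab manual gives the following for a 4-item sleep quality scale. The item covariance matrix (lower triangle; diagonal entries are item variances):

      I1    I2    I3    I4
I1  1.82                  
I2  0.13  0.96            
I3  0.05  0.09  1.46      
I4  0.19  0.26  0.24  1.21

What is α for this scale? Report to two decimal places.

α = 0.35

Σσ²ᵢ = 1.82 + 0.96 + 1.46 + 1.21 = 5.45
Sum of the distinct covariances = 0.96
σ²_T = 5.45 + 2 × 0.96 = 7.37
α = (k/(k−1))·(1 − Σσ²ᵢ/σ²_T) = (4/3)·(1 − 5.45/7.37) = 0.35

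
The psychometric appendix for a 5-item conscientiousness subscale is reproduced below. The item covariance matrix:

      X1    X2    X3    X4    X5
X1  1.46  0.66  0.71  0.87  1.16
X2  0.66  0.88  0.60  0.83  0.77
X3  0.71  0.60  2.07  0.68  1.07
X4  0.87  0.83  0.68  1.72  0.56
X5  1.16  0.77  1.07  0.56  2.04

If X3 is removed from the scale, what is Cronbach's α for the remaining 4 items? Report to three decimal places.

Remaining items: X1, X2, X4, X5 (k = 4).
Σσ²ᵢ = 1.46 + 0.88 + 1.72 + 2.04 = 6.10
σ²_T = 6.10 + 2 × 4.85 = 15.80
α (item deleted) = (4/3)·(1 − 6.10/15.80) = 0.819

α = 0.819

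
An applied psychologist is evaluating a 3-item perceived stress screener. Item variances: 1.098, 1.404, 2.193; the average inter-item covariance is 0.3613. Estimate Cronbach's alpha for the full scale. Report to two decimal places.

Cronbach's alpha = 0.47

ΣVar(i) = 1.098 + 1.404 + 2.193 = 4.695
Sum of the 3 distinct covariances = 3 × 0.3613 = 1.0839
Var(T) = ΣVar(i) + 2·Σcov = 4.695 + 2 × 1.0839 = 6.8628
α = (3/2)·(1 − 4.695/6.8628) = 0.47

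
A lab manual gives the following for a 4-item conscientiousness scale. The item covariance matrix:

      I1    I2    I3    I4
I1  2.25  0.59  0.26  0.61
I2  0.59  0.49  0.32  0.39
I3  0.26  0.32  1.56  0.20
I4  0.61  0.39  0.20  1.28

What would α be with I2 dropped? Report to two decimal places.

Remaining items: I1, I3, I4 (k = 3).
Σσ²ᵢ = 2.25 + 1.56 + 1.28 = 5.09
total variance = 5.09 + 2 × 1.07 = 7.23
α (item deleted) = (3/2)·(1 − 5.09/7.23) = 0.44

α = 0.44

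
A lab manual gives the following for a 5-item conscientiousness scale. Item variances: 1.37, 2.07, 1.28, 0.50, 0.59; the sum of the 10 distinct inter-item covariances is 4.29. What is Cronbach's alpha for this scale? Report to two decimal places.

Σσᵢ² = 1.37 + 2.07 + 1.28 + 0.50 + 0.59 = 5.81
Sum of distinct covariances = 4.29
σ²_T = Σσᵢ² + 2·Σcov = 5.81 + 2 × 4.29 = 14.39
α = (5/4)·(1 − 5.81/14.39) = 0.75

α = 0.75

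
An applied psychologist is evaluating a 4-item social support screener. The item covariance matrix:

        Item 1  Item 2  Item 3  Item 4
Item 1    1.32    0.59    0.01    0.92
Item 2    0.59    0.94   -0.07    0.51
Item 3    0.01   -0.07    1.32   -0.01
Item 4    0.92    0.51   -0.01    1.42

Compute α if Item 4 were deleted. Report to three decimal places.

α = 0.343

Remaining items: Item 1, Item 2, Item 3 (k = 3).
ΣVar(i) = 1.32 + 0.94 + 1.32 = 3.58
σ²_total = 3.58 + 2 × 0.53 = 4.64
α (item deleted) = (3/2)·(1 − 3.58/4.64) = 0.343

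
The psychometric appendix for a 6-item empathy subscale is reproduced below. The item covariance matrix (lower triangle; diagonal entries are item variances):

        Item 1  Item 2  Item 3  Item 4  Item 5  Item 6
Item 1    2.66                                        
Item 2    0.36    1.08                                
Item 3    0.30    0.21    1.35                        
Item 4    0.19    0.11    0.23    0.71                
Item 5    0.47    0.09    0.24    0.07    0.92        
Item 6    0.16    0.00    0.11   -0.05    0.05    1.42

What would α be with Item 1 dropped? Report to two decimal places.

Remaining items: Item 2, Item 3, Item 4, Item 5, Item 6 (k = 5).
ΣVar(i) = 1.08 + 1.35 + 0.71 + 0.92 + 1.42 = 5.48
total variance = 5.48 + 2 × 1.06 = 7.60
α (item deleted) = (5/4)·(1 − 5.48/7.60) = 0.35

α = 0.35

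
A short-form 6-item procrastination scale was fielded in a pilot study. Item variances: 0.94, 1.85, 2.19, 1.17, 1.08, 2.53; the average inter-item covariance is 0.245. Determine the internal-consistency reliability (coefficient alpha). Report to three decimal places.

Σσᵢ² = 0.94 + 1.85 + 2.19 + 1.17 + 1.08 + 2.53 = 9.76
Sum of the 15 distinct covariances = 15 × 0.245 = 3.675
σ²_T = Σσᵢ² + 2·Σcov = 9.76 + 2 × 3.675 = 17.110
α = (6/5)·(1 − 9.76/17.110) = 0.515

α = 0.515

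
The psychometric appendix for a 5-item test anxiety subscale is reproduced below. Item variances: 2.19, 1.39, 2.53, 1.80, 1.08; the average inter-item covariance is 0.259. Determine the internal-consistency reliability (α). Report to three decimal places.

α = 0.457

ΣVar(i) = 2.19 + 1.39 + 2.53 + 1.80 + 1.08 = 8.99
Sum of the 10 distinct covariances = 10 × 0.259 = 2.590
Var(T) = ΣVar(i) + 2·Σcov = 8.99 + 2 × 2.590 = 14.170
α = (5/4)·(1 − 8.99/14.170) = 0.457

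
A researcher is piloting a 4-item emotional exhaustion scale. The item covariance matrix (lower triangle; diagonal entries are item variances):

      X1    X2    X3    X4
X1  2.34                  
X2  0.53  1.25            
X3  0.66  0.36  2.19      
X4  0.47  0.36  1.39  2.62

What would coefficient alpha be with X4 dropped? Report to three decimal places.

α = 0.524

Remaining items: X1, X2, X3 (k = 3).
ΣVar(i) = 2.34 + 1.25 + 2.19 = 5.78
σ²_T = 5.78 + 2 × 1.55 = 8.88
α (item deleted) = (3/2)·(1 − 5.78/8.88) = 0.524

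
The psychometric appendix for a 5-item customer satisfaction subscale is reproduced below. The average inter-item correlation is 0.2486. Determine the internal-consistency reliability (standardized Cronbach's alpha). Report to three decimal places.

Standardized α = k·r̄ / (1 + (k−1)·r̄) = 5 × 0.2486 / (1 + 4 × 0.2486)
  = 1.2430 / 1.9944 = 0.623

α = 0.623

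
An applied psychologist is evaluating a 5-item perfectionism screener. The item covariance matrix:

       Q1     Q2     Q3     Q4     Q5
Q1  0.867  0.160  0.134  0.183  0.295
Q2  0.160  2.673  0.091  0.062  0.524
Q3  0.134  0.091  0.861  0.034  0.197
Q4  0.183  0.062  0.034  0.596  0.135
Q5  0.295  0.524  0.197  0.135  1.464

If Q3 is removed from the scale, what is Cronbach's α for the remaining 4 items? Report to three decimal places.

Remaining items: Q1, Q2, Q4, Q5 (k = 4).
ΣVar(i) = 0.867 + 2.673 + 0.596 + 1.464 = 5.600
total variance = 5.600 + 2 × 1.359 = 8.318
α (item deleted) = (4/3)·(1 − 5.600/8.318) = 0.436

Cronbach's α = 0.436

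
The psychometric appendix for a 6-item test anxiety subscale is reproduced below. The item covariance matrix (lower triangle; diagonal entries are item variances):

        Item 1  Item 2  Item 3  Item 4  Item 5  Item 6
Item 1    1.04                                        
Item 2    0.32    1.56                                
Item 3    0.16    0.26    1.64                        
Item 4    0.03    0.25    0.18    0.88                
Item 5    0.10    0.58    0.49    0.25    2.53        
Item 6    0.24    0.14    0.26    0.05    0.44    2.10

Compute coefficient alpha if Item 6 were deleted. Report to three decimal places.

Remaining items: Item 1, Item 2, Item 3, Item 4, Item 5 (k = 5).
ΣVar(i) = 1.04 + 1.56 + 1.64 + 0.88 + 2.53 = 7.65
total variance = 7.65 + 2 × 2.62 = 12.89
α (item deleted) = (5/4)·(1 − 7.65/12.89) = 0.508

coefficient alpha = 0.508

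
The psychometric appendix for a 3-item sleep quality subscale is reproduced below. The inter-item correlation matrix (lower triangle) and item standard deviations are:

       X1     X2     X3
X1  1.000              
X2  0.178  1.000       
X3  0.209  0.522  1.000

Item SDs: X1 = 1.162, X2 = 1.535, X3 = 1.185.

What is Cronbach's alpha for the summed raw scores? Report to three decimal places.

α = 0.567

Σσ²ᵢ = 1.162² + 1.535² + 1.185² = 5.1107
Covariances σ_ij = r_ij · s_i · s_j:
  σ(X1,X2) = 0.178 × 1.162 × 1.535 = 0.3175
  σ(X1,X3) = 0.209 × 1.162 × 1.185 = 0.2878
  σ(X2,X3) = 0.522 × 1.535 × 1.185 = 0.9495
σ²_T = Σσ²ᵢ + 2·Σσ_ij = 5.1107 + 2 × 1.5548 = 8.2203
α = (3/2)·(1 − 5.1107/8.2203) = 0.567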